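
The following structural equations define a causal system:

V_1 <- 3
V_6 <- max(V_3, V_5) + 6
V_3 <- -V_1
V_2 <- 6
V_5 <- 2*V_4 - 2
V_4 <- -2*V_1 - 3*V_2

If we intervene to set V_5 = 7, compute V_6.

13

The intervention breaks the incoming arrows to V_5: V_5 <- 2*V_4 - 2 no longer applies, and V_5 = 7.
V_3 = -V_1  [with V_1=3]  = -3
V_6 = max(V_3, V_5) + 6  [with V_3=-3, V_5=7]  = 13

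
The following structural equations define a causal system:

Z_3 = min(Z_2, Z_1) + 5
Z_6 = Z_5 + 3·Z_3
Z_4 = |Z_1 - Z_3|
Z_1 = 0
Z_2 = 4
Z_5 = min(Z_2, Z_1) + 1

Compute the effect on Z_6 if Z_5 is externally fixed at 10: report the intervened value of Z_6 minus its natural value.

The intervention breaks the incoming arrows to Z_5: Z_5 = min(Z_2, Z_1) + 1 no longer applies, and Z_5 = 10.
Z_3 = min(Z_2, Z_1) + 5  [with Z_2=4, Z_1=0]  = 5
Z_6 = Z_5 + 3·Z_3  [with Z_5=10, Z_3=5]  = 25
Without intervention: Z_3 = min(Z_2, Z_1) + 5  [with Z_2=4, Z_1=0]  = 5; Z_5 = min(Z_2, Z_1) + 1  [with Z_2=4, Z_1=0]  = 1; Z_6 = Z_5 + 3·Z_3  [with Z_5=1, Z_3=5]  = 16.
Change = 25 − 16 = 9.

9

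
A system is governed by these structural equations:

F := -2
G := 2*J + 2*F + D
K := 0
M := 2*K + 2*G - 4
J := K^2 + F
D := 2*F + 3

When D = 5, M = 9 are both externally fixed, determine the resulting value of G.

-3

Setting D = 5, M = 9 by intervention discards those variables' equations.
J = K^2 + F  [with K=0, F=-2]  = -2
G = 2*J + 2*F + D  [with J=-2, F=-2, D=5]  = -3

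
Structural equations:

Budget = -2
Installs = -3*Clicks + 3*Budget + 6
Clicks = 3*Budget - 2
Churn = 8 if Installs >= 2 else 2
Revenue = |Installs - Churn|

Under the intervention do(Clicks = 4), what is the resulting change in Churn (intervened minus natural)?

Under do(Clicks=4), the mechanism Clicks = 3*Budget - 2 is discarded; Clicks is fixed at 4.
Installs = -3*Clicks + 3*Budget + 6  [with Clicks=4, Budget=-2]  = -12
Churn = 8 if Installs >= 2 else 2  [with Installs=-12]  = 2
Without intervention: Clicks = 3*Budget - 2  [with Budget=-2]  = -8; Installs = -3*Clicks + 3*Budget + 6  [with Clicks=-8, Budget=-2]  = 24; Churn = 8 if Installs >= 2 else 2  [with Installs=24]  = 8.
Change = 2 − 8 = -6.

-6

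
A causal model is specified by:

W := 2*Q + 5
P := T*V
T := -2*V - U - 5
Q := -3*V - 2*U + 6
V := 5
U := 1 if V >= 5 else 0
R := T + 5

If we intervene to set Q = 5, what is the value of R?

-11

The intervention breaks the incoming arrows to Q: Q := -3*V - 2*U + 6 no longer applies, and Q = 5.
No directed path runs from Q to R, so R keeps its natural value.
U = 1 if V >= 5 else 0  [with V=5]  = 1
T = -2*V - U - 5  [with V=5, U=1]  = -16
R = T + 5  [with T=-16]  = -11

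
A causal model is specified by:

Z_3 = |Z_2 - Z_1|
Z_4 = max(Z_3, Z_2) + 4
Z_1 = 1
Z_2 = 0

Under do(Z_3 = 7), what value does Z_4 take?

The intervention breaks the incoming arrows to Z_3: Z_3 = |Z_2 - Z_1| no longer applies, and Z_3 = 7.
Z_4 = max(Z_3, Z_2) + 4  [with Z_3=7, Z_2=0]  = 11

11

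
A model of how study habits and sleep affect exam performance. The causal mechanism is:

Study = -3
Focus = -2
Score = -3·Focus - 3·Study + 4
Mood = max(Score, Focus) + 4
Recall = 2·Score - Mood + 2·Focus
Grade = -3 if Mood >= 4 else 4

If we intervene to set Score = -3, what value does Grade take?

4

The intervention breaks the incoming arrows to Score: Score = -3·Focus - 3·Study + 4 no longer applies, and Score = -3.
Mood = max(Score, Focus) + 4  [with Score=-3, Focus=-2]  = 2
Grade = -3 if Mood >= 4 else 4  [with Mood=2]  = 4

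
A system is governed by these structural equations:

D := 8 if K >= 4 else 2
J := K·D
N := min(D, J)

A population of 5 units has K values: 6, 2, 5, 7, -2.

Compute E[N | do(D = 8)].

3.2

do(D=8) breaks D's dependence on K. With D=8 fixed, N across the units is 8, 8, 8, 8, -16, mean 3.2.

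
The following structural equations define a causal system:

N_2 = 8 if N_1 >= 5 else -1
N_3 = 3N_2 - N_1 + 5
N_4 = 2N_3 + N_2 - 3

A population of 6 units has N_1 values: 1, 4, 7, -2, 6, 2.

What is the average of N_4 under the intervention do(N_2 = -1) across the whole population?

-6

Under do(N_2=-1), N_2's equation is replaced by N_2=-1 for every unit. Per-unit N_4: -2, -8, -14, 4, -12, -4. Mean = -6.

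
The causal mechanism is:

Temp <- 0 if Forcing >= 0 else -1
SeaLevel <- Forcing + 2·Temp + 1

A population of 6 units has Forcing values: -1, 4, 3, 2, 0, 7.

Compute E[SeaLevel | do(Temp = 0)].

do(Temp=0) breaks Temp's dependence on Forcing. With Temp=0 fixed, SeaLevel across the units is 0, 5, 4, 3, 1, 8, mean 3.5.

3.5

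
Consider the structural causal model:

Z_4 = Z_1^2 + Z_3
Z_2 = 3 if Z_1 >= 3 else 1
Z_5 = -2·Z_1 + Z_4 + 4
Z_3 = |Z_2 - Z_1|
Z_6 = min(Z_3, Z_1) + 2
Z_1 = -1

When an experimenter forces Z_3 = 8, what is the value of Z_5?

do(Z_3=8) replaces the equation Z_3 = |Z_2 - Z_1| with the constant Z_3 = 8.
Z_4 = Z_1^2 + Z_3  [with Z_1=-1, Z_3=8]  = 9
Z_5 = -2·Z_1 + Z_4 + 4  [with Z_1=-1, Z_4=9]  = 15

15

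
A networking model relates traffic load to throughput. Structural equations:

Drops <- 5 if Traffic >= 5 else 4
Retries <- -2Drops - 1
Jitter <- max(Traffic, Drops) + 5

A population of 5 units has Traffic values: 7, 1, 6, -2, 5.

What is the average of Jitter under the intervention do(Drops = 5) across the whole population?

The intervention sets Drops=5 in all 5 units regardless of Traffic. Recomputing Jitter per unit gives 12, 10, 11, 10, 10; average 10.6.

10.6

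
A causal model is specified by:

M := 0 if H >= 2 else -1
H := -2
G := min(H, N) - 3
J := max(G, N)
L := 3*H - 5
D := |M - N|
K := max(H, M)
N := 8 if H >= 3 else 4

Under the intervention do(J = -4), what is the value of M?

-1

Intervening sets J = -4 and removes its equation (J := max(G, N)).
M is not downstream of the intervention, so its value is determined by the original equations.
M = 0 if H >= 2 else -1  [with H=-2]  = -1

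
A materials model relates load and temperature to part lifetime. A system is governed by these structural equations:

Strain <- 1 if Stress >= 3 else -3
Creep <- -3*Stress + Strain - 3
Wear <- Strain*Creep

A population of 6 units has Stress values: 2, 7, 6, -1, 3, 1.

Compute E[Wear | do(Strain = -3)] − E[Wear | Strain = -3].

21

The intervention sets Strain=-3 in all 6 units regardless of Stress. Recomputing Wear per unit gives 36, 81, 72, 9, 45, 27; average 45.
Conditioning on Strain=-3 selects the 3 unit(s) with Stress ∈ {2, -1, 1}. Their Wear values: 36, 9, 27. Mean = 24.
Difference = 45 − 24 = 21.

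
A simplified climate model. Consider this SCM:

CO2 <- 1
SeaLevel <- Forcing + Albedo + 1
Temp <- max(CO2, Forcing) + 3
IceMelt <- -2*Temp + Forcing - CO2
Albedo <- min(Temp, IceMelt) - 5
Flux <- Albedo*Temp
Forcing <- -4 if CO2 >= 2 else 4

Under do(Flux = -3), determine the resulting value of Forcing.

Under do(Flux=-3), the mechanism Flux <- Albedo*Temp is discarded; Flux is fixed at -3.
Forcing is not downstream of the intervention, so its value is determined by the original equations.
Forcing = -4 if CO2 >= 2 else 4  [with CO2=1]  = 4

4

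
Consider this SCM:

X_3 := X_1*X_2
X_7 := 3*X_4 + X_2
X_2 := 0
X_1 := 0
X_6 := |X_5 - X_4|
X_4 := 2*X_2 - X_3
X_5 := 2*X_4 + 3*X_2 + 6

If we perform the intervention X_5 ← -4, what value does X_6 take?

4

The intervention breaks the incoming arrows to X_5: X_5 := 2*X_4 + 3*X_2 + 6 no longer applies, and X_5 = -4.
X_3 = X_1*X_2  [with X_1=0, X_2=0]  = 0
X_4 = 2*X_2 - X_3  [with X_2=0, X_3=0]  = 0
X_6 = |X_5 - X_4|  [with X_5=-4, X_4=0]  = 4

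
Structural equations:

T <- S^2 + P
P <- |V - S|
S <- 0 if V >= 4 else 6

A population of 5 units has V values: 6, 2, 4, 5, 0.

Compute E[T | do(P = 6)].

Under do(P=6), P's equation is replaced by P=6 for every unit. Per-unit T: 6, 42, 6, 6, 42. Mean = 20.4.

20.4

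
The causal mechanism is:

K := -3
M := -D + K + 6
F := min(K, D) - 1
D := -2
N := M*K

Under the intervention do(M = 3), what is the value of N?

The intervention breaks the incoming arrows to M: M := -D + K + 6 no longer applies, and M = 3.
N = M*K  [with M=3, K=-3]  = -9

-9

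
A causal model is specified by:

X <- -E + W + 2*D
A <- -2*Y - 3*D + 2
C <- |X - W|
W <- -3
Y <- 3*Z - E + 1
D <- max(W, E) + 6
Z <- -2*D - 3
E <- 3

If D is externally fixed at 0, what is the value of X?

The intervention breaks the incoming arrows to D: D <- max(W, E) + 6 no longer applies, and D = 0.
X = -E + W + 2*D  [with E=3, W=-3, D=0]  = -6

-6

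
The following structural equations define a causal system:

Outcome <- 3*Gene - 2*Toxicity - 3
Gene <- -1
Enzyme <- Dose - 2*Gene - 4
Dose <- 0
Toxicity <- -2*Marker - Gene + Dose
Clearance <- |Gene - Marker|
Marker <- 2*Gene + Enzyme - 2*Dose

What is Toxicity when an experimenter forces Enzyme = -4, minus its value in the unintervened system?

4

do(Enzyme=-4) replaces the equation Enzyme <- Dose - 2*Gene - 4 with the constant Enzyme = -4.
Marker = 2*Gene + Enzyme - 2*Dose  [with Gene=-1, Enzyme=-4, Dose=0]  = -6
Toxicity = -2*Marker - Gene + Dose  [with Marker=-6, Gene=-1, Dose=0]  = 13
Without intervention: Enzyme = Dose - 2*Gene - 4  [with Dose=0, Gene=-1]  = -2; Marker = 2*Gene + Enzyme - 2*Dose  [with Gene=-1, Enzyme=-2, Dose=0]  = -4; Toxicity = -2*Marker - Gene + Dose  [with Marker=-4, Gene=-1, Dose=0]  = 9.
Change = 13 − 9 = 4.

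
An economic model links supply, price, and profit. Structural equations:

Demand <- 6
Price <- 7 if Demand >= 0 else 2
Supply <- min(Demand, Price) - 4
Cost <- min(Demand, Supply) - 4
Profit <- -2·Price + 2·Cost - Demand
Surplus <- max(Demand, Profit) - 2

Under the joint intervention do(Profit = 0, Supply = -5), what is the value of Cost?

-9

Under do(Profit = 0, Supply = -5), each intervened variable's structural equation is replaced by its fixed value.
Cost = min(Demand, Supply) - 4  [with Demand=6, Supply=-5]  = -9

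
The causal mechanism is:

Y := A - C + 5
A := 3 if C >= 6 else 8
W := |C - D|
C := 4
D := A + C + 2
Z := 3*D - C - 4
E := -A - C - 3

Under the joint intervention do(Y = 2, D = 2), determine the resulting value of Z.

Setting Y = 2, D = 2 by intervention discards those variables' equations.
Z = 3*D - C - 4  [with D=2, C=4]  = -2

-2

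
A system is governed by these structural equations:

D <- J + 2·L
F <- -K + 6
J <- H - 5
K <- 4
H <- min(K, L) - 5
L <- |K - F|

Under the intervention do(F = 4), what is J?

-10

do(F=4) replaces the equation F <- -K + 6 with the constant F = 4.
L = |K - F|  [with K=4, F=4]  = 0
H = min(K, L) - 5  [with K=4, L=0]  = -5
J = H - 5  [with H=-5]  = -10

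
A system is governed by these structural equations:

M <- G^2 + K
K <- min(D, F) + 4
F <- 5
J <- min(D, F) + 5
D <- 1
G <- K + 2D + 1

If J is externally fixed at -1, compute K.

5

The intervention breaks the incoming arrows to J: J <- min(D, F) + 5 no longer applies, and J = -1.
K is not downstream of the intervention, so its value is determined by the original equations.
K = min(D, F) + 4  [with D=1, F=5]  = 5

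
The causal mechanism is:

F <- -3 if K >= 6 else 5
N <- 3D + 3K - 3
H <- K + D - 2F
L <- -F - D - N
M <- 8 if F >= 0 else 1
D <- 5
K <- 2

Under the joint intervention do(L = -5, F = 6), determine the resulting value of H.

Under do(L = -5, F = 6), each intervened variable's structural equation is replaced by its fixed value.
H = K + D - 2F  [with K=2, D=5, F=6]  = -5

-5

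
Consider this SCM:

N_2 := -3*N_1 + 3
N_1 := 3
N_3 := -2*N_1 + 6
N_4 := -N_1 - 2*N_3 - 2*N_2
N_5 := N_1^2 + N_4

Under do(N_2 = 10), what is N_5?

do(N_2=10) replaces the equation N_2 := -3*N_1 + 3 with the constant N_2 = 10.
N_3 = -2*N_1 + 6  [with N_1=3]  = 0
N_4 = -N_1 - 2*N_3 - 2*N_2  [with N_1=3, N_3=0, N_2=10]  = -23
N_5 = N_1^2 + N_4  [with N_1=3, N_4=-23]  = -14

-14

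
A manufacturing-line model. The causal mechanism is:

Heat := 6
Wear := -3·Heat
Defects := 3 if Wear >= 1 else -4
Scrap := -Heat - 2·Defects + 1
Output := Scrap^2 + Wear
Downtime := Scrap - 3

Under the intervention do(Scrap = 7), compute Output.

Intervening sets Scrap = 7 and removes its equation (Scrap := -Heat - 2·Defects + 1).
Wear = -3·Heat  [with Heat=6]  = -18
Output = Scrap^2 + Wear  [with Scrap=7, Wear=-18]  = 31

31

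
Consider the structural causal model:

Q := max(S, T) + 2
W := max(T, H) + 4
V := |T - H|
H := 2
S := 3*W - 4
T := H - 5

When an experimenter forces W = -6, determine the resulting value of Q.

do(W=-6) replaces the equation W := max(T, H) + 4 with the constant W = -6.
T = H - 5  [with H=2]  = -3
S = 3*W - 4  [with W=-6]  = -22
Q = max(S, T) + 2  [with S=-22, T=-3]  = -1

-1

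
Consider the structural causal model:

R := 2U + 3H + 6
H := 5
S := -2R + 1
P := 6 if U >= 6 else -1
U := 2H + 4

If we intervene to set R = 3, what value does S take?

-5

do(R=3) replaces the equation R := 2U + 3H + 6 with the constant R = 3.
S = -2R + 1  [with R=3]  = -5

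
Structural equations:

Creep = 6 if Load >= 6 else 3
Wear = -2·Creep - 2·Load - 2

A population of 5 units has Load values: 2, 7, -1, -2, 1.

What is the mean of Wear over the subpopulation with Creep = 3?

Observing Creep=3 restricts to units where Creep's equation naturally yields 3: Load ∈ {2, -1, -2, 1}. In that subpopulation Wear = -12, -6, -4, -10, mean -8.

-8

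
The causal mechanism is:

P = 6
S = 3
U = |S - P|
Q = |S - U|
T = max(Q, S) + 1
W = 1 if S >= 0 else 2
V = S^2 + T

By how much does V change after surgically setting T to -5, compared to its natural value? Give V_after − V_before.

-9

Intervening sets T = -5 and removes its equation (T = max(Q, S) + 1).
V = S^2 + T  [with S=3, T=-5]  = 4
Without intervention: U = |S - P|  [with S=3, P=6]  = 3; Q = |S - U|  [with S=3, U=3]  = 0; T = max(Q, S) + 1  [with Q=0, S=3]  = 4; V = S^2 + T  [with S=3, T=4]  = 13.
Change = 4 − 13 = -9.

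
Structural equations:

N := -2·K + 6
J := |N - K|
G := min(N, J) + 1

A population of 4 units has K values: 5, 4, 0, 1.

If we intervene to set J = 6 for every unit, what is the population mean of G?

2

The intervention sets J=6 in all 4 units regardless of K. Recomputing G per unit gives -3, -1, 7, 5; average 2.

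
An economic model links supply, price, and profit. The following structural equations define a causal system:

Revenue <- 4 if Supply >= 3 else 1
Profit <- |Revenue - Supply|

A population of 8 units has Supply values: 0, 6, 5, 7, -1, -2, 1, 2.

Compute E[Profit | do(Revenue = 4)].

The intervention sets Revenue=4 in all 8 units regardless of Supply. Recomputing Profit per unit gives 4, 2, 1, 3, 5, 6, 3, 2; average 3.25.

3.25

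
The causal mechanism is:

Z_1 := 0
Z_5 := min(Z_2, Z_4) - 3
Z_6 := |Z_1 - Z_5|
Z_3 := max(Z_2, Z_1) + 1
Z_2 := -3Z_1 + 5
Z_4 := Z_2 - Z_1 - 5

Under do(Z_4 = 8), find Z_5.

2

Intervening sets Z_4 = 8 and removes its equation (Z_4 := Z_2 - Z_1 - 5).
Z_2 = -3Z_1 + 5  [with Z_1=0]  = 5
Z_5 = min(Z_2, Z_4) - 3  [with Z_2=5, Z_4=8]  = 2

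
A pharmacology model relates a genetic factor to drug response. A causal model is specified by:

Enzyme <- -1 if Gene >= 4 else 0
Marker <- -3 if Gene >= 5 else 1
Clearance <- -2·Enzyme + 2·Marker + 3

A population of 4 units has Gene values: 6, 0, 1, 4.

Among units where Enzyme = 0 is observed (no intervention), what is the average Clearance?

E[Clearance|Enzyme=0] averages over only the 2 units with Enzyme=0 (Gene = 0, 1): Clearance = 5, 5, mean 5.

5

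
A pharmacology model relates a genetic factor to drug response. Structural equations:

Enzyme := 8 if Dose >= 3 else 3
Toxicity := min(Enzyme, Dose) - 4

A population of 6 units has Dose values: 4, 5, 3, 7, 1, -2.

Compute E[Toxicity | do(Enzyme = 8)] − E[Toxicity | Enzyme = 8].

-1.75

The intervention sets Enzyme=8 in all 6 units regardless of Dose. Recomputing Toxicity per unit gives 0, 1, -1, 3, -3, -6; average -1.
Observing Enzyme=8 restricts to units where Enzyme's equation naturally yields 8: Dose ∈ {4, 5, 3, 7}. In that subpopulation Toxicity = 0, 1, -1, 3, mean 0.75.
Difference = -1 − 0.75 = -1.75.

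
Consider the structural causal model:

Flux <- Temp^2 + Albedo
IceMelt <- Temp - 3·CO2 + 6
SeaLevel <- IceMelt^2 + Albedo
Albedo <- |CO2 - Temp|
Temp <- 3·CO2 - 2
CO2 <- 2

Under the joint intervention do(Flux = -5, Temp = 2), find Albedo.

0

Under do(Flux = -5, Temp = 2), each intervened variable's structural equation is replaced by its fixed value.
Albedo = |CO2 - Temp|  [with CO2=2, Temp=2]  = 0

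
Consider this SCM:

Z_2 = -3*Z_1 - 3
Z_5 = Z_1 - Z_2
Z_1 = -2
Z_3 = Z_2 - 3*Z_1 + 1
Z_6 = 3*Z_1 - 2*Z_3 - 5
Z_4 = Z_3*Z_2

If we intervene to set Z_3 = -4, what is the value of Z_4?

The intervention breaks the incoming arrows to Z_3: Z_3 = Z_2 - 3*Z_1 + 1 no longer applies, and Z_3 = -4.
Z_2 = -3*Z_1 - 3  [with Z_1=-2]  = 3
Z_4 = Z_3*Z_2  [with Z_3=-4, Z_2=3]  = -12

-12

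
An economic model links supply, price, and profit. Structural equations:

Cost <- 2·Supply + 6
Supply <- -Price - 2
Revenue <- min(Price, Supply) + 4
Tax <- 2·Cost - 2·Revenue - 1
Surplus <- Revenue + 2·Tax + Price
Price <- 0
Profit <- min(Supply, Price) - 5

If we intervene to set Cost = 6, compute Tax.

do(Cost=6) replaces the equation Cost <- 2·Supply + 6 with the constant Cost = 6.
Supply = -Price - 2  [with Price=0]  = -2
Revenue = min(Price, Supply) + 4  [with Price=0, Supply=-2]  = 2
Tax = 2·Cost - 2·Revenue - 1  [with Cost=6, Revenue=2]  = 7

7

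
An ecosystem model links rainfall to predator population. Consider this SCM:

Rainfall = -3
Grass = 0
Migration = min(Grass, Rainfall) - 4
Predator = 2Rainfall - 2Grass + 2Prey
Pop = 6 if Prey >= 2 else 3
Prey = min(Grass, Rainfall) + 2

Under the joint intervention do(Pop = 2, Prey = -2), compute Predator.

-10

Under do(Pop = 2, Prey = -2), each intervened variable's structural equation is replaced by its fixed value.
Predator = 2Rainfall - 2Grass + 2Prey  [with Rainfall=-3, Grass=0, Prey=-2]  = -10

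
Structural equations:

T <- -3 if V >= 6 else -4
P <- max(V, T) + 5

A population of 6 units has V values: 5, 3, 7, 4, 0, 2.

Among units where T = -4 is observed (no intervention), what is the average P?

7.8

E[P|T=-4] averages over only the 5 units with T=-4 (V = 5, 3, 4, 0, 2): P = 10, 8, 9, 5, 7, mean 7.8.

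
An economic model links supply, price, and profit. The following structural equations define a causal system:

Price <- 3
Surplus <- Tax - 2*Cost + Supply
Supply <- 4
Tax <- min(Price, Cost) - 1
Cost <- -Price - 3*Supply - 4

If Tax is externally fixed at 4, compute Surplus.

Intervening sets Tax = 4 and removes its equation (Tax <- min(Price, Cost) - 1).
Cost = -Price - 3*Supply - 4  [with Price=3, Supply=4]  = -19
Surplus = Tax - 2*Cost + Supply  [with Tax=4, Cost=-19, Supply=4]  = 46

46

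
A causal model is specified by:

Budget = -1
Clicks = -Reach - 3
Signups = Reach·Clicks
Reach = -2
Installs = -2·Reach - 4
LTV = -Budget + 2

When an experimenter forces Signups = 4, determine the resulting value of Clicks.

-1

do(Signups=4) replaces the equation Signups = Reach·Clicks with the constant Signups = 4.
Clicks is not downstream of the intervention, so its value is determined by the original equations.
Clicks = -Reach - 3  [with Reach=-2]  = -1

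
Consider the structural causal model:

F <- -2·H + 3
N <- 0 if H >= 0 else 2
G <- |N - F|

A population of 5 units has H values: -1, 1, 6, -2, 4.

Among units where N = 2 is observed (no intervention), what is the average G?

4

E[G|N=2] averages over only the 2 units with N=2 (H = -1, -2): G = 3, 5, mean 4.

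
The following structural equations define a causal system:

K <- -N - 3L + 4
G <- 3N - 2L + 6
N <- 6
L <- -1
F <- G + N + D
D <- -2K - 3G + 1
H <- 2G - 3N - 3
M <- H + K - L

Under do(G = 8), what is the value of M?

-3

The intervention breaks the incoming arrows to G: G <- 3N - 2L + 6 no longer applies, and G = 8.
K = -N - 3L + 4  [with N=6, L=-1]  = 1
H = 2G - 3N - 3  [with G=8, N=6]  = -5
M = H + K - L  [with H=-5, K=1, L=-1]  = -3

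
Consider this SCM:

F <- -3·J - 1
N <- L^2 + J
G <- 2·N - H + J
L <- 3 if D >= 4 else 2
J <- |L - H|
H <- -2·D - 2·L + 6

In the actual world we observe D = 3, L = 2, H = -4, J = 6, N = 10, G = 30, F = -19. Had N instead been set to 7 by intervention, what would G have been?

The intervention breaks the incoming arrows to N: N <- L^2 + J no longer applies, and N = 7.
L = 3 if D >= 4 else 2  [with D=3]  = 2
H = -2·D - 2·L + 6  [with D=3, L=2]  = -4
J = |L - H|  [with L=2, H=-4]  = 6
G = 2·N - H + J  [with N=7, H=-4, J=6]  = 24

24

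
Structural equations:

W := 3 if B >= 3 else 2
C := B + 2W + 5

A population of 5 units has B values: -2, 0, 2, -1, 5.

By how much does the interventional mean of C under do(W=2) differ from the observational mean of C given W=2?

Every unit gets W=2 under the intervention. C values become 7, 9, 11, 8, 14; E[C|do(W=2)] = 9.8.
E[C|W=2] averages over only the 4 units with W=2 (B = -2, 0, 2, -1): C = 7, 9, 11, 8, mean 8.75.
Difference = 9.8 − 8.75 = 1.05.

1.05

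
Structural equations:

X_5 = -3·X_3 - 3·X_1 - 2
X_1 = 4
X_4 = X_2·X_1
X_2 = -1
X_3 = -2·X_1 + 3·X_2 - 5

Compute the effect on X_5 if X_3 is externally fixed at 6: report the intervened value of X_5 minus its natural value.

-66

do(X_3=6) replaces the equation X_3 = -2·X_1 + 3·X_2 - 5 with the constant X_3 = 6.
X_5 = -3·X_3 - 3·X_1 - 2  [with X_3=6, X_1=4]  = -32
Without intervention: X_3 = -2·X_1 + 3·X_2 - 5  [with X_1=4, X_2=-1]  = -16; X_5 = -3·X_3 - 3·X_1 - 2  [with X_3=-16, X_1=4]  = 34.
Change = -32 − 34 = -66.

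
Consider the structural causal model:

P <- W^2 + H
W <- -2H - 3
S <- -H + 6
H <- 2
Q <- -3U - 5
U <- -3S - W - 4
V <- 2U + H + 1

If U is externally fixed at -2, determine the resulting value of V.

The intervention breaks the incoming arrows to U: U <- -3S - W - 4 no longer applies, and U = -2.
V = 2U + H + 1  [with U=-2, H=2]  = -1

-1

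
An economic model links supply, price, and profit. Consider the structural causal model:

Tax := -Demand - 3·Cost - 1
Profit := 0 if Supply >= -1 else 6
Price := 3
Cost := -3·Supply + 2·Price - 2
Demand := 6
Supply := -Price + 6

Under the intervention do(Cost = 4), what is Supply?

Under do(Cost=4), the mechanism Cost := -3·Supply + 2·Price - 2 is discarded; Cost is fixed at 4.
Since Supply is not a descendant of the intervened variable, it is unaffected.
Supply = -Price + 6  [with Price=3]  = 3

3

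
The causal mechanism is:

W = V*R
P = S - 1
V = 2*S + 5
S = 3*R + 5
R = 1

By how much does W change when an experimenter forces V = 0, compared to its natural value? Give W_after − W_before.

The intervention breaks the incoming arrows to V: V = 2*S + 5 no longer applies, and V = 0.
W = V*R  [with V=0, R=1]  = 0
Without intervention: S = 3*R + 5  [with R=1]  = 8; V = 2*S + 5  [with S=8]  = 21; W = V*R  [with V=21, R=1]  = 21.
Change = 0 − 21 = -21.

-21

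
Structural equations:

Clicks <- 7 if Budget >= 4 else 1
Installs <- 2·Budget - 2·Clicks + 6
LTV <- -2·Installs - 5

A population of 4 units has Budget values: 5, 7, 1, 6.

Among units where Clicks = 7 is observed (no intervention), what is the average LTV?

E[LTV|Clicks=7] averages over only the 3 units with Clicks=7 (Budget = 5, 7, 6): LTV = -9, -17, -13, mean -13.

-13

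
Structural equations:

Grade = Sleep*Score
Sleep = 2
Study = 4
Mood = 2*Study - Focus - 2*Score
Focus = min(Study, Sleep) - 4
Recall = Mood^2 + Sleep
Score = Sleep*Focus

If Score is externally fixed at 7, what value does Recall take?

18

Under do(Score=7), the mechanism Score = Sleep*Focus is discarded; Score is fixed at 7.
Focus = min(Study, Sleep) - 4  [with Study=4, Sleep=2]  = -2
Mood = 2*Study - Focus - 2*Score  [with Study=4, Focus=-2, Score=7]  = -4
Recall = Mood^2 + Sleep  [with Mood=-4, Sleep=2]  = 18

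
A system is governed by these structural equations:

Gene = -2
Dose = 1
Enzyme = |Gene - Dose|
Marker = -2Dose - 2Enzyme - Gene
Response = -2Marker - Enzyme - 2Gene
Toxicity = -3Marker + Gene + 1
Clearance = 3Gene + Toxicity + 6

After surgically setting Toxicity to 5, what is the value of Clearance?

Intervening sets Toxicity = 5 and removes its equation (Toxicity = -3Marker + Gene + 1).
Clearance = 3Gene + Toxicity + 6  [with Gene=-2, Toxicity=5]  = 5

5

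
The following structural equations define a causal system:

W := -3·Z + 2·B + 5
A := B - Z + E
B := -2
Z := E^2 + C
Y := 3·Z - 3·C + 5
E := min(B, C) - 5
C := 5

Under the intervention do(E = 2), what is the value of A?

-9

The intervention breaks the incoming arrows to E: E := min(B, C) - 5 no longer applies, and E = 2.
Z = E^2 + C  [with E=2, C=5]  = 9
A = B - Z + E  [with B=-2, Z=9, E=2]  = -9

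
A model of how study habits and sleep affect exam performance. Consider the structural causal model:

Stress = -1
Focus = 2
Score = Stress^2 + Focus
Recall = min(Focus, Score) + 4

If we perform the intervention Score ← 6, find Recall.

6

The intervention breaks the incoming arrows to Score: Score = Stress^2 + Focus no longer applies, and Score = 6.
Recall = min(Focus, Score) + 4  [with Focus=2, Score=6]  = 6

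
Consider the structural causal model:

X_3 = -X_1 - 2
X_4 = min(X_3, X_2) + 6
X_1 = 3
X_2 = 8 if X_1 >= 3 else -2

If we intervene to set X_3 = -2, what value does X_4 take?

4

The intervention breaks the incoming arrows to X_3: X_3 = -X_1 - 2 no longer applies, and X_3 = -2.
X_2 = 8 if X_1 >= 3 else -2  [with X_1=3]  = 8
X_4 = min(X_3, X_2) + 6  [with X_3=-2, X_2=8]  = 4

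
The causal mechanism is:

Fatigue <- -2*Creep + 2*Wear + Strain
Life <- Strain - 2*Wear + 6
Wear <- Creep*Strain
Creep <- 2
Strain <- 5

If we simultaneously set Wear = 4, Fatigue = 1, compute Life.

Setting Wear = 4, Fatigue = 1 by intervention discards those variables' equations.
Life = Strain - 2*Wear + 6  [with Strain=5, Wear=4]  = 3

3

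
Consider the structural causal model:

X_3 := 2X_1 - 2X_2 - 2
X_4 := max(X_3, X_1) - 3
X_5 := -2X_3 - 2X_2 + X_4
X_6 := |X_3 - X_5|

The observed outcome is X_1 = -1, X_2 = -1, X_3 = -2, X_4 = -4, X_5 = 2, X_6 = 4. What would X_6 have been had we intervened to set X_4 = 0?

Under do(X_4=0), the mechanism X_4 := max(X_3, X_1) - 3 is discarded; X_4 is fixed at 0.
X_3 = 2X_1 - 2X_2 - 2  [with X_1=-1, X_2=-1]  = -2
X_5 = -2X_3 - 2X_2 + X_4  [with X_3=-2, X_2=-1, X_4=0]  = 6
X_6 = |X_3 - X_5|  [with X_3=-2, X_5=6]  = 8

8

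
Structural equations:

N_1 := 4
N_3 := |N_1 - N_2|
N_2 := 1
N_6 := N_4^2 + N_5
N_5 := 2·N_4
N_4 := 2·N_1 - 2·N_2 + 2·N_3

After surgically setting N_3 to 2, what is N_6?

120

The intervention breaks the incoming arrows to N_3: N_3 := |N_1 - N_2| no longer applies, and N_3 = 2.
N_4 = 2·N_1 - 2·N_2 + 2·N_3  [with N_1=4, N_2=1, N_3=2]  = 10
N_5 = 2·N_4  [with N_4=10]  = 20
N_6 = N_4^2 + N_5  [with N_4=10, N_5=20]  = 120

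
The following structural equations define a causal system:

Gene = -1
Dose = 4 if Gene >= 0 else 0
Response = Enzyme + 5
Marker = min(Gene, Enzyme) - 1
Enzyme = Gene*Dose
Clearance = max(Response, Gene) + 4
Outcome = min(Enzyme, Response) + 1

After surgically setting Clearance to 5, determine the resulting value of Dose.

do(Clearance=5) replaces the equation Clearance = max(Response, Gene) + 4 with the constant Clearance = 5.
Dose is not downstream of the intervention, so its value is determined by the original equations.
Dose = 4 if Gene >= 0 else 0  [with Gene=-1]  = 0

0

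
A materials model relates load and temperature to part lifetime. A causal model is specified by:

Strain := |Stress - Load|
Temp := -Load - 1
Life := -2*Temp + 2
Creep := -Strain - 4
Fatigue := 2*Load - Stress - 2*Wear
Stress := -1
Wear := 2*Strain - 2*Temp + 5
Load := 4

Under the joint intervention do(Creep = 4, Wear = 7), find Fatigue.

Under do(Creep = 4, Wear = 7), each intervened variable's structural equation is replaced by its fixed value.
Fatigue = 2*Load - Stress - 2*Wear  [with Load=4, Stress=-1, Wear=7]  = -5

-5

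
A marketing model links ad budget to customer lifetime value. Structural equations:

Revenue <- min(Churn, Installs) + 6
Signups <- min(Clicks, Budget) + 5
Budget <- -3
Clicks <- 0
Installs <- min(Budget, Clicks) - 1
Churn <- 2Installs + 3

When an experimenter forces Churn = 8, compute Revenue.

The intervention breaks the incoming arrows to Churn: Churn <- 2Installs + 3 no longer applies, and Churn = 8.
Installs = min(Budget, Clicks) - 1  [with Budget=-3, Clicks=0]  = -4
Revenue = min(Churn, Installs) + 6  [with Churn=8, Installs=-4]  = 2

2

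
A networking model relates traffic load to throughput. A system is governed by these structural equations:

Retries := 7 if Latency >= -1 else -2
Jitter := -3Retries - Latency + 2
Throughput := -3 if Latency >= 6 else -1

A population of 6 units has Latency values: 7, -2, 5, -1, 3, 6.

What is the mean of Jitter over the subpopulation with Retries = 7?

-23

Conditioning on Retries=7 selects the 5 unit(s) with Latency ∈ {7, 5, -1, 3, 6}. Their Jitter values: -26, -24, -18, -22, -25. Mean = -23.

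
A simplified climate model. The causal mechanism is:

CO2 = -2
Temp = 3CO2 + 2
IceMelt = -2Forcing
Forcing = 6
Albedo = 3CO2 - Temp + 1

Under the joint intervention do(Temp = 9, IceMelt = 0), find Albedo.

-14

Setting Temp = 9, IceMelt = 0 by intervention discards those variables' equations.
Albedo = 3CO2 - Temp + 1  [with CO2=-2, Temp=9]  = -14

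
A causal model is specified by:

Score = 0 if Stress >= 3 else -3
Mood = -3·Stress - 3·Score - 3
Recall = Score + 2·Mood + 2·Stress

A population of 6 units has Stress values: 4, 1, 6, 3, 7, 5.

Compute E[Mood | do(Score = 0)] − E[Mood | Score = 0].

Every unit gets Score=0 under the intervention. Mood values become -15, -6, -21, -12, -24, -18; E[Mood|do(Score=0)] = -16.
Conditioning on Score=0 selects the 5 unit(s) with Stress ∈ {4, 6, 3, 7, 5}. Their Mood values: -15, -21, -12, -24, -18. Mean = -18.
Difference = -16 − (-18) = 2.

2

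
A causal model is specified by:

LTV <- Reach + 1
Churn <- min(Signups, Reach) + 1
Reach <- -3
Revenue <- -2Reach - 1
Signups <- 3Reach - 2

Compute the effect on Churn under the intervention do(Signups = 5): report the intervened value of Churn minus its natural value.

8

The intervention breaks the incoming arrows to Signups: Signups <- 3Reach - 2 no longer applies, and Signups = 5.
Churn = min(Signups, Reach) + 1  [with Signups=5, Reach=-3]  = -2
Without intervention: Signups = 3Reach - 2  [with Reach=-3]  = -11; Churn = min(Signups, Reach) + 1  [with Signups=-11, Reach=-3]  = -10.
Change = -2 − (-10) = 8.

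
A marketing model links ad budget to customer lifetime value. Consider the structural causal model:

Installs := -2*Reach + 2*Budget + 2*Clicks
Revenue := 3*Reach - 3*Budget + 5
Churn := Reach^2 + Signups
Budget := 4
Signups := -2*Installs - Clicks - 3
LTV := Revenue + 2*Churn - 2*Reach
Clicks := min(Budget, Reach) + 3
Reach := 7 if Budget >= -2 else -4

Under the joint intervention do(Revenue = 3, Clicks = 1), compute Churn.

53

Setting Revenue = 3, Clicks = 1 by intervention discards those variables' equations.
Reach = 7 if Budget >= -2 else -4  [with Budget=4]  = 7
Installs = -2*Reach + 2*Budget + 2*Clicks  [with Reach=7, Budget=4, Clicks=1]  = -4
Signups = -2*Installs - Clicks - 3  [with Installs=-4, Clicks=1]  = 4
Churn = Reach^2 + Signups  [with Reach=7, Signups=4]  = 53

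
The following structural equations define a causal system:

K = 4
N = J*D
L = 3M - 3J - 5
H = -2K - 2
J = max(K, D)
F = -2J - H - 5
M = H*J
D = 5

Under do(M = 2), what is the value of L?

-14

Intervening sets M = 2 and removes its equation (M = H*J).
J = max(K, D)  [with K=4, D=5]  = 5
L = 3M - 3J - 5  [with M=2, J=5]  = -14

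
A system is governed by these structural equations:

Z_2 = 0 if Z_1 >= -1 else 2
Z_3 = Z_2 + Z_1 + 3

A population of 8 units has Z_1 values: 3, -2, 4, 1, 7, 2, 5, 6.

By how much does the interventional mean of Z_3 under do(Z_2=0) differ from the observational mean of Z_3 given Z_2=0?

-0.75

Under do(Z_2=0), Z_2's equation is replaced by Z_2=0 for every unit. Per-unit Z_3: 6, 1, 7, 4, 10, 5, 8, 9. Mean = 6.25.
Observing Z_2=0 restricts to units where Z_2's equation naturally yields 0: Z_1 ∈ {3, 4, 1, 7, 2, 5, 6}. In that subpopulation Z_3 = 6, 7, 4, 10, 5, 8, 9, mean 7.
Difference = 6.25 − 7 = -0.75.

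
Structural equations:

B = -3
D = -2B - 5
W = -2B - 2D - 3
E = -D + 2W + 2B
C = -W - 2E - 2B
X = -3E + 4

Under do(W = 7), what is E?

7

The intervention breaks the incoming arrows to W: W = -2B - 2D - 3 no longer applies, and W = 7.
D = -2B - 5  [with B=-3]  = 1
E = -D + 2W + 2B  [with D=1, W=7, B=-3]  = 7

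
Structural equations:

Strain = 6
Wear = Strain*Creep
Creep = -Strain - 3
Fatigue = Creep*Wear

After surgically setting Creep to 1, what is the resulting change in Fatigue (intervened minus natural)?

-480

Under do(Creep=1), the mechanism Creep = -Strain - 3 is discarded; Creep is fixed at 1.
Wear = Strain*Creep  [with Strain=6, Creep=1]  = 6
Fatigue = Creep*Wear  [with Creep=1, Wear=6]  = 6
Without intervention: Creep = -Strain - 3  [with Strain=6]  = -9; Wear = Strain*Creep  [with Strain=6, Creep=-9]  = -54; Fatigue = Creep*Wear  [with Creep=-9, Wear=-54]  = 486.
Change = 6 − 486 = -480.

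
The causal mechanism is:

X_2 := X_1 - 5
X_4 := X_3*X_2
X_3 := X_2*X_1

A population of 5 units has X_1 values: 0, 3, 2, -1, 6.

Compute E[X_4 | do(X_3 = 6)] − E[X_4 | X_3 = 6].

-3

Under do(X_3=6), X_3's equation is replaced by X_3=6 for every unit. Per-unit X_4: -30, -12, -18, -36, 6. Mean = -18.
Observing X_3=6 restricts to units where X_3's equation naturally yields 6: X_1 ∈ {-1, 6}. In that subpopulation X_4 = -36, 6, mean -15.
Difference = -18 − (-15) = -3.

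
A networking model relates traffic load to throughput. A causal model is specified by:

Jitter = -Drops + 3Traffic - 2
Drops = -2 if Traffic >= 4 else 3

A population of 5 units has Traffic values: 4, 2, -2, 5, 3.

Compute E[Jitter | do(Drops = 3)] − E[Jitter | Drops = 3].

do(Drops=3) breaks Drops's dependence on Traffic. With Drops=3 fixed, Jitter across the units is 7, 1, -11, 10, 4, mean 2.2.
Conditioning on Drops=3 selects the 3 unit(s) with Traffic ∈ {2, -2, 3}. Their Jitter values: 1, -11, 4. Mean = -2.
Difference = 2.2 − (-2) = 4.2.

4.2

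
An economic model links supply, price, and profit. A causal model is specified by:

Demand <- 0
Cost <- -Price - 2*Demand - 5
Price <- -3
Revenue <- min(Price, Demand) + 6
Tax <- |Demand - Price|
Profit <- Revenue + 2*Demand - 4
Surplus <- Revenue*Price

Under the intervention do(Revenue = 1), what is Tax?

Intervening sets Revenue = 1 and removes its equation (Revenue <- min(Price, Demand) + 6).
No directed path runs from Revenue to Tax, so Tax keeps its natural value.
Tax = |Demand - Price|  [with Demand=0, Price=-3]  = 3

3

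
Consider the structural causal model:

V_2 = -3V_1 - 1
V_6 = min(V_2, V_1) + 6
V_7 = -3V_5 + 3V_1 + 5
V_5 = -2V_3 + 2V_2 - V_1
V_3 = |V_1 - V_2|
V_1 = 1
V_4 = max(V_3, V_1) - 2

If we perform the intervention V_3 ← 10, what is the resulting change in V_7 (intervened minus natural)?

30

The intervention breaks the incoming arrows to V_3: V_3 = |V_1 - V_2| no longer applies, and V_3 = 10.
V_2 = -3V_1 - 1  [with V_1=1]  = -4
V_5 = -2V_3 + 2V_2 - V_1  [with V_3=10, V_2=-4, V_1=1]  = -29
V_7 = -3V_5 + 3V_1 + 5  [with V_5=-29, V_1=1]  = 95
Without intervention: V_2 = -3V_1 - 1  [with V_1=1]  = -4; V_3 = |V_1 - V_2|  [with V_1=1, V_2=-4]  = 5; V_5 = -2V_3 + 2V_2 - V_1  [with V_3=5, V_2=-4, V_1=1]  = -19; V_7 = -3V_5 + 3V_1 + 5  [with V_5=-19, V_1=1]  = 65.
Change = 95 − 65 = 30.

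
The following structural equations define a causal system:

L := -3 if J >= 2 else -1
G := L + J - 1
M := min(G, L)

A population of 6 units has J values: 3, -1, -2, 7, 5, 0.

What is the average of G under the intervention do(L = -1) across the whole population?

do(L=-1) breaks L's dependence on J. With L=-1 fixed, G across the units is 1, -3, -4, 5, 3, -2, mean 0.

0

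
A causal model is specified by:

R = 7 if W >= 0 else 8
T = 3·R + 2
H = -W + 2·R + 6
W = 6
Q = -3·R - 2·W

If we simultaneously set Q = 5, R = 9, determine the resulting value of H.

Setting Q = 5, R = 9 by intervention discards those variables' equations.
H = -W + 2·R + 6  [with W=6, R=9]  = 18

18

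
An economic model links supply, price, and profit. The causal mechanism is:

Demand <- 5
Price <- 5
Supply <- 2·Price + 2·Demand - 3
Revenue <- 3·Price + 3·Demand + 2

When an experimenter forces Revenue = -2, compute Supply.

Under do(Revenue=-2), the mechanism Revenue <- 3·Price + 3·Demand + 2 is discarded; Revenue is fixed at -2.
Since Supply is not a descendant of the intervened variable, it is unaffected.
Supply = 2·Price + 2·Demand - 3  [with Price=5, Demand=5]  = 17

17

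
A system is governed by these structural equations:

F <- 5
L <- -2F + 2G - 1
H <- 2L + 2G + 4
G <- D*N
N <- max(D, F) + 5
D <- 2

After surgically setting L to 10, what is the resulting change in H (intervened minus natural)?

The intervention breaks the incoming arrows to L: L <- -2F + 2G - 1 no longer applies, and L = 10.
N = max(D, F) + 5  [with D=2, F=5]  = 10
G = D*N  [with D=2, N=10]  = 20
H = 2L + 2G + 4  [with L=10, G=20]  = 64
Without intervention: N = max(D, F) + 5  [with D=2, F=5]  = 10; G = D*N  [with D=2, N=10]  = 20; L = -2F + 2G - 1  [with F=5, G=20]  = 29; H = 2L + 2G + 4  [with L=29, G=20]  = 102.
Change = 64 − 102 = -38.

-38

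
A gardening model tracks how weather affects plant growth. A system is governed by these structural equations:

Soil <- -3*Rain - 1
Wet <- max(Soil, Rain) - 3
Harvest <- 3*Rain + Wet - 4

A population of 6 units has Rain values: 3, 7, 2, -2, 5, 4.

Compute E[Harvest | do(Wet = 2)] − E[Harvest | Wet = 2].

Under do(Wet=2), Wet's equation is replaced by Wet=2 for every unit. Per-unit Harvest: 7, 19, 4, -8, 13, 10. Mean = 7.5.
Observing Wet=2 restricts to units where Wet's equation naturally yields 2: Rain ∈ {-2, 5}. In that subpopulation Harvest = -8, 13, mean 2.5.
Difference = 7.5 − 2.5 = 5.

5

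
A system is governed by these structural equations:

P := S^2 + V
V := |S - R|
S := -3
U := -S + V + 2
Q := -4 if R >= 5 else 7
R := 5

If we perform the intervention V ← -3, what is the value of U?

do(V=-3) replaces the equation V := |S - R| with the constant V = -3.
U = -S + V + 2  [with S=-3, V=-3]  = 2

2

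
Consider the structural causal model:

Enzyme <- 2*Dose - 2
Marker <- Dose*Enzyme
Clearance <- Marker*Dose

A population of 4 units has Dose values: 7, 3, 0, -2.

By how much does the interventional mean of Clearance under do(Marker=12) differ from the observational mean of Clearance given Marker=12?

do(Marker=12) breaks Marker's dependence on Dose. With Marker=12 fixed, Clearance across the units is 84, 36, 0, -24, mean 24.
Observing Marker=12 restricts to units where Marker's equation naturally yields 12: Dose ∈ {3, -2}. In that subpopulation Clearance = 36, -24, mean 6.
Difference = 24 − 6 = 18.

18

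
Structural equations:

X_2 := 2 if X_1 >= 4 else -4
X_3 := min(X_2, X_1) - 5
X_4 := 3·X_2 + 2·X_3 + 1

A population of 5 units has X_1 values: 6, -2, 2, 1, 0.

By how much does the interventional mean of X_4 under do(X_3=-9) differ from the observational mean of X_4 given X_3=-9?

Under do(X_3=-9), X_3's equation is replaced by X_3=-9 for every unit. Per-unit X_4: -11, -29, -29, -29, -29. Mean = -25.4.
Observing X_3=-9 restricts to units where X_3's equation naturally yields -9: X_1 ∈ {-2, 2, 1, 0}. In that subpopulation X_4 = -29, -29, -29, -29, mean -29.
Difference = -25.4 − (-29) = 3.6.

3.6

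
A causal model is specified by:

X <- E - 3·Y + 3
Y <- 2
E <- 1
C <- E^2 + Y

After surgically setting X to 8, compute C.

3

Under do(X=8), the mechanism X <- E - 3·Y + 3 is discarded; X is fixed at 8.
Since C is not a descendant of the intervened variable, it is unaffected.
C = E^2 + Y  [with E=1, Y=2]  = 3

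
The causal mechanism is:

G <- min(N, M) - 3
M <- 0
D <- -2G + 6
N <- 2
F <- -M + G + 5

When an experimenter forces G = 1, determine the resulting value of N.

Under do(G=1), the mechanism G <- min(N, M) - 3 is discarded; G is fixed at 1.
Since N is not a descendant of the intervened variable, it is unaffected.

2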